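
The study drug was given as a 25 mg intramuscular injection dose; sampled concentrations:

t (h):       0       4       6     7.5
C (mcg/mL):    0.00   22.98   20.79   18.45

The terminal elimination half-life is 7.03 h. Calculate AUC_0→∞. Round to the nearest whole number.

Trapezoidal AUC_0→7.5:
  [0→4]: (0.00+22.98)/2 × 4 = 45.96
  [4→6]: (22.98+20.79)/2 × 2 = 43.77
  [6→7.5]: (20.79+18.45)/2 × 1.5 = 29.43
  Sum = 119.16 mcg/mL·h
k_e = ln2 / t½ = 0.693147 / 7.03 = 0.0986 h^-1
Extrapolated tail: C_last / k_e = 18.45 / 0.0986 = 187.120
AUC_0→∞ = 119.16 + 187.120 = 306.28 mcg/mL·h

AUC = 306 mcg/mL·h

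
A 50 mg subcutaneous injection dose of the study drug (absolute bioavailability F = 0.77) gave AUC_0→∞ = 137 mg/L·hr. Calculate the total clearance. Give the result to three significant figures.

CL = F × Dose / AUC_0→∞
   = 0.77 × 50 / 137 = 0.281022 L/hr

CL = 0.281 L/hr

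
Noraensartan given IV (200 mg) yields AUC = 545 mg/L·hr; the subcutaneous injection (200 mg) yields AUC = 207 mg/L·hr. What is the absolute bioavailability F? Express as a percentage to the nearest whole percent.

F = 38%

F = (AUC_ev / D_ev) / (AUC_iv / D_iv)
  = (207/200) / (545/200)
  = 1.035 / 2.725 = 0.3798
  = 37.98%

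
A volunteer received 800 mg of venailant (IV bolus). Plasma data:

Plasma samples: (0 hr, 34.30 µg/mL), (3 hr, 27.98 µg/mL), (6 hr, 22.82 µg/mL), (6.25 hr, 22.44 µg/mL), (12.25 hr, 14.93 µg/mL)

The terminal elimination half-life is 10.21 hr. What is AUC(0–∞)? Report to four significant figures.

Trapezoidal AUC_0→12.25:
  [0→3]: (34.30+27.98)/2 × 3 = 93.42
  [3→6]: (27.98+22.82)/2 × 3 = 76.2
  [6→6.25]: (22.82+22.44)/2 × 0.25 = 5.6575
  [6.25→12.25]: (22.44+14.93)/2 × 6 = 112.11
  Sum = 287.3875 µg/mL·hr
k_e = ln2 / t½ = 0.693147 / 10.21 = 0.0679 hr^-1
Extrapolated tail: C_last / k_e = 14.93 / 0.0679 = 219.882
AUC_0→∞ = 287.3875 + 219.882 = 507.2695 µg/mL·hr

AUC = 507.3 µg/mL·hr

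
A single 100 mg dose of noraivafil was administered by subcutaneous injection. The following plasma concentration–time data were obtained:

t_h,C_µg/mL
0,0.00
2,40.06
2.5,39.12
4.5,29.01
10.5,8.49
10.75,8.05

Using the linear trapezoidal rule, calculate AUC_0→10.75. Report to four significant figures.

Trapezoidal AUC_0→10.75:
  [0→2]: (0.00+40.06)/2 × 2 = 40.06
  [2→2.5]: (40.06+39.12)/2 × 0.5 = 19.795
  [2.5→4.5]: (39.12+29.01)/2 × 2 = 68.13
  [4.5→10.5]: (29.01+8.49)/2 × 6 = 112.5
  [10.5→10.75]: (8.49+8.05)/2 × 0.25 = 2.0675
  Sum = 242.5525 µg/mL·h

AUC = 242.6 µg/mL·h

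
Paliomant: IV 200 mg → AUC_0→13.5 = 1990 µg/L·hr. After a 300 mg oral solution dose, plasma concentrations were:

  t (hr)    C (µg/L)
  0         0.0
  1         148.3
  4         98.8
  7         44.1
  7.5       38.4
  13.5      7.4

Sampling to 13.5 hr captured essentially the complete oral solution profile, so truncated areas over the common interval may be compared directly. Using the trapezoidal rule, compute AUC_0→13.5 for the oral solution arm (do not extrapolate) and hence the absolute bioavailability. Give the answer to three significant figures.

Trapezoidal AUC_0→13.5 (oral solution):
  [0→1]: (0.0+148.3)/2 × 1 = 74.15
  [1→4]: (148.3+98.8)/2 × 3 = 370.65
  [4→7]: (98.8+44.1)/2 × 3 = 214.35
  [7→7.5]: (44.1+38.4)/2 × 0.5 = 20.625
  [7.5→13.5]: (38.4+7.4)/2 × 6 = 137.4
  Sum = 817.175 µg/L·hr
F = (AUC_ev/D_ev)/(AUC_iv/D_iv) = (817.175/300)/(1990/200) = 2.72392/9.95 = 0.2738

F = 0.274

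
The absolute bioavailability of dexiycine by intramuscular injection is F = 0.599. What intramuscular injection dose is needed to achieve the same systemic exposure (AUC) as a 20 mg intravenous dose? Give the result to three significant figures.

D_intramuscular = 33.4 mg

For equal systemic exposure: F × D_ev = D_iv
D_ev = D_iv / F = 20 / 0.599 = 33.389 mg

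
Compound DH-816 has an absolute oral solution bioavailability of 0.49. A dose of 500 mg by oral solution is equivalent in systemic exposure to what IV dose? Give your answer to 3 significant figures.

Systemic exposure from an extravascular dose = F × D_ev, so the equivalent IV dose is F × D_ev.
D_iv = F × D_ev = 0.49 × 500 = 245 mg

D_iv = 245 mg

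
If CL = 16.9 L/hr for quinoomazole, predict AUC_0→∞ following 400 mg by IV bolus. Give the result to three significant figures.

AUC_0→∞ = Dose_iv / CL
        = 400 / 16.9 = 23.6686 mg/L·hr

AUC = 23.7 mg/L·hr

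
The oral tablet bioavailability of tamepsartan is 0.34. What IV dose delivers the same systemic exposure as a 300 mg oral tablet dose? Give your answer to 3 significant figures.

Systemic exposure from an extravascular dose = F × D_ev, so the equivalent IV dose is F × D_ev.
D_iv = F × D_ev = 0.34 × 300 = 102 mg

D_iv = 102 mg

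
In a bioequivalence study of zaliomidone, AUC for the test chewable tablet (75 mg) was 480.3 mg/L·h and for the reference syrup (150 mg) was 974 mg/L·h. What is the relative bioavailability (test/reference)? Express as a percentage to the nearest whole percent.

F_rel = 99%

F_rel = (AUC_test/D_test) / (AUC_ref/D_ref)
      = (480.3/75) / (974/150)
      = 6.404 / 6.49333 = 0.9862 = 98.62%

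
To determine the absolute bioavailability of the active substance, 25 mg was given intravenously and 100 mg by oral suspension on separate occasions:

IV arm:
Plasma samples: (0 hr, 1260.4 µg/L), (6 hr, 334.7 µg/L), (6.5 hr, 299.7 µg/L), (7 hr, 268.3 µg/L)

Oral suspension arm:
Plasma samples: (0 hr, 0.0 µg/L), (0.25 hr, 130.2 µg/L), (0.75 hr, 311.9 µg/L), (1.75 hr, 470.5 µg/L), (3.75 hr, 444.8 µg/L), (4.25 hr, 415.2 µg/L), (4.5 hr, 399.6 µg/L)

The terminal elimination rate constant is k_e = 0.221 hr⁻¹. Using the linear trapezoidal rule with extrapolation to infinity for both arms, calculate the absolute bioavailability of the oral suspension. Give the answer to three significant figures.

F = 0.141

Trapezoidal AUC_0→7 (IV):
  [0→6]: (1260.4+334.7)/2 × 6 = 4785.3
  [6→6.5]: (334.7+299.7)/2 × 0.5 = 158.6
  [6.5→7]: (299.7+268.3)/2 × 0.5 = 142.0
  Sum = 5085.9 µg/L·hr
IV tail: 268.3/0.221 = 1214.027; AUC_iv,0→∞ = 5085.9 + 1214.027 = 6299.927 µg/L·hr
Trapezoidal AUC_0→4.5 (oral suspension):
  [0→0.25]: (0.0+130.2)/2 × 0.25 = 16.275
  [0.25→0.75]: (130.2+311.9)/2 × 0.5 = 110.525
  [0.75→1.75]: (311.9+470.5)/2 × 1 = 391.2
  [1.75→3.75]: (470.5+444.8)/2 × 2 = 915.3
  [3.75→4.25]: (444.8+415.2)/2 × 0.5 = 215.0
  [4.25→4.5]: (415.2+399.6)/2 × 0.25 = 101.85
  Sum = 1750.15 µg/L·hr
oral suspension tail: 399.6/0.221 = 1808.145; AUC_ev,0→∞ = 1750.15 + 1808.145 = 3558.295 µg/L·hr
F = (AUC_ev/D_ev)/(AUC_iv/D_iv) = (3558.295/100)/(6299.927/25) = 35.58295/251.99708 = 0.1412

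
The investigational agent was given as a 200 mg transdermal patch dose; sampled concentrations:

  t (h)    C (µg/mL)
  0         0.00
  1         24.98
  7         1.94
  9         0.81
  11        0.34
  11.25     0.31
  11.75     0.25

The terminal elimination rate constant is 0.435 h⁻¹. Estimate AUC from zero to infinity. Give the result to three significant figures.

AUC = 97.9 µg/mL·h

Trapezoidal AUC_0→11.75:
  [0→1]: (0.00+24.98)/2 × 1 = 12.49
  [1→7]: (24.98+1.94)/2 × 6 = 80.76
  [7→9]: (1.94+0.81)/2 × 2 = 2.75
  [9→11]: (0.81+0.34)/2 × 2 = 1.15
  [11→11.25]: (0.34+0.31)/2 × 0.25 = 0.08125
  [11.25→11.75]: (0.31+0.25)/2 × 0.5 = 0.14
  Sum = 97.37125 µg/mL·h
Extrapolated tail: C_last / k_e = 0.25 / 0.435 = 0.575
AUC_0→∞ = 97.37125 + 0.575 = 97.94625 µg/mL·h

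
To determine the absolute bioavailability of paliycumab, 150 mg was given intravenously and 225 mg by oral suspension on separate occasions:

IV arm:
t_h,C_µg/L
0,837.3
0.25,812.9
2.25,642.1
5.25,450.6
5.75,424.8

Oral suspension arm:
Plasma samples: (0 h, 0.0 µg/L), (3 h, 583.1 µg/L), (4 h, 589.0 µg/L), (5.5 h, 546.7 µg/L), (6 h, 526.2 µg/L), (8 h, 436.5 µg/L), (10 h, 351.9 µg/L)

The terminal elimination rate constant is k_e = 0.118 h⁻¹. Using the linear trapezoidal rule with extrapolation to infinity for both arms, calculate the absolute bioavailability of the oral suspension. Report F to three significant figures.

Trapezoidal AUC_0→5.75 (IV):
  [0→0.25]: (837.3+812.9)/2 × 0.25 = 206.275
  [0.25→2.25]: (812.9+642.1)/2 × 2 = 1455.0
  [2.25→5.25]: (642.1+450.6)/2 × 3 = 1639.05
  [5.25→5.75]: (450.6+424.8)/2 × 0.5 = 218.85
  Sum = 3519.175 µg/L·h
IV tail: 424.8/0.118 = 3600.000; AUC_iv,0→∞ = 3519.175 + 3600.000 = 7119.175 µg/L·h
Trapezoidal AUC_0→10 (oral suspension):
  [0→3]: (0.0+583.1)/2 × 3 = 874.65
  [3→4]: (583.1+589.0)/2 × 1 = 586.05
  [4→5.5]: (589.0+546.7)/2 × 1.5 = 851.775
  [5.5→6]: (546.7+526.2)/2 × 0.5 = 268.225
  [6→8]: (526.2+436.5)/2 × 2 = 962.7
  [8→10]: (436.5+351.9)/2 × 2 = 788.4
  Sum = 4331.8 µg/L·h
oral suspension tail: 351.9/0.118 = 2982.203; AUC_ev,0→∞ = 4331.8 + 2982.203 = 7314.003 µg/L·h
F = (AUC_ev/D_ev)/(AUC_iv/D_iv) = (7314.003/225)/(7119.175/150) = 32.50668/47.4612 = 0.6849

F = 0.685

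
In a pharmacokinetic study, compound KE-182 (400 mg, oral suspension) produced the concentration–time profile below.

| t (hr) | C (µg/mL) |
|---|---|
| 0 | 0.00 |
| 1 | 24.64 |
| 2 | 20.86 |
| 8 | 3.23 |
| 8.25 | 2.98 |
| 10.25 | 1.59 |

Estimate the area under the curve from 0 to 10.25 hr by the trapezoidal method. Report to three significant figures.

AUC = 113 µg/mL·hr

Trapezoidal AUC_0→10.25:
  [0→1]: (0.00+24.64)/2 × 1 = 12.32
  [1→2]: (24.64+20.86)/2 × 1 = 22.75
  [2→8]: (20.86+3.23)/2 × 6 = 72.27
  [8→8.25]: (3.23+2.98)/2 × 0.25 = 0.77625
  [8.25→10.25]: (2.98+1.59)/2 × 2 = 4.57
  Sum = 112.68625 µg/mL·hr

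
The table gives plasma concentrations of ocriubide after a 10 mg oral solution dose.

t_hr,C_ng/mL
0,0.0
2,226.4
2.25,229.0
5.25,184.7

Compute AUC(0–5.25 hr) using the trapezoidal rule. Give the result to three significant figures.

Trapezoidal AUC_0→5.25:
  [0→2]: (0.0+226.4)/2 × 2 = 226.4
  [2→2.25]: (226.4+229.0)/2 × 0.25 = 56.925
  [2.25→5.25]: (229.0+184.7)/2 × 3 = 620.55
  Sum = 903.875 ng/mL·hr

AUC = 904 ng/mL·hr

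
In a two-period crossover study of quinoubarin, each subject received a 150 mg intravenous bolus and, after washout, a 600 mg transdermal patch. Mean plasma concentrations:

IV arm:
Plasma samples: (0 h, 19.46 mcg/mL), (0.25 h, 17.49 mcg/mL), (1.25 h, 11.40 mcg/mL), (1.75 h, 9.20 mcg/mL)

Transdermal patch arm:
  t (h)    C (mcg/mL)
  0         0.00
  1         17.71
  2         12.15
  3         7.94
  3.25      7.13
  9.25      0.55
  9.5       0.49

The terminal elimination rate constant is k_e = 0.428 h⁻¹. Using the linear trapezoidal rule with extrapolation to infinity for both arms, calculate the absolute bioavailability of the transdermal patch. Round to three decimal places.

Trapezoidal AUC_0→1.75 (IV):
  [0→0.25]: (19.46+17.49)/2 × 0.25 = 4.61875
  [0.25→1.25]: (17.49+11.40)/2 × 1 = 14.445
  [1.25→1.75]: (11.40+9.20)/2 × 0.5 = 5.15
  Sum = 24.21375 mcg/mL·h
IV tail: 9.20/0.428 = 21.495; AUC_iv,0→∞ = 24.21375 + 21.495 = 45.70875 mcg/mL·h
Trapezoidal AUC_0→9.5 (transdermal patch):
  [0→1]: (0.00+17.71)/2 × 1 = 8.855
  [1→2]: (17.71+12.15)/2 × 1 = 14.93
  [2→3]: (12.15+7.94)/2 × 1 = 10.045
  [3→3.25]: (7.94+7.13)/2 × 0.25 = 1.88375
  [3.25→9.25]: (7.13+0.55)/2 × 6 = 23.04
  [9.25→9.5]: (0.55+0.49)/2 × 0.25 = 0.13
  Sum = 58.88375 mcg/mL·h
transdermal patch tail: 0.49/0.428 = 1.145; AUC_ev,0→∞ = 58.88375 + 1.145 = 60.02875 mcg/mL·h
F = (AUC_ev/D_ev)/(AUC_iv/D_iv) = (60.02875/600)/(45.70875/150) = 0.100048/0.304725 = 0.3283

F = 0.328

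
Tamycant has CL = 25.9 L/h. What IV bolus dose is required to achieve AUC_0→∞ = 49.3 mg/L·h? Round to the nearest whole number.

Dose_iv = CL × AUC_0→∞
     = 25.9 × 49.3 = 1276.87 mg

Dose = 1277 mg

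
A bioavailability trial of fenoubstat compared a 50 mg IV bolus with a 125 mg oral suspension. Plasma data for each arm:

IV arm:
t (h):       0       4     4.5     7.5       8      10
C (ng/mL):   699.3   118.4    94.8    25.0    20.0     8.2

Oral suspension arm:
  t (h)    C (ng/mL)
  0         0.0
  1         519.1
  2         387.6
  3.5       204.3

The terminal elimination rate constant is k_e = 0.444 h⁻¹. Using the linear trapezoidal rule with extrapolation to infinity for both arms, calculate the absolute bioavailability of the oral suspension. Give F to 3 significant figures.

Trapezoidal AUC_0→10 (IV):
  [0→4]: (699.3+118.4)/2 × 4 = 1635.4
  [4→4.5]: (118.4+94.8)/2 × 0.5 = 53.3
  [4.5→7.5]: (94.8+25.0)/2 × 3 = 179.7
  [7.5→8]: (25.0+20.0)/2 × 0.5 = 11.25
  [8→10]: (20.0+8.2)/2 × 2 = 28.2
  Sum = 1907.85 ng/mL·h
IV tail: 8.2/0.444 = 18.468; AUC_iv,0→∞ = 1907.85 + 18.468 = 1926.318 ng/mL·h
Trapezoidal AUC_0→3.5 (oral suspension):
  [0→1]: (0.0+519.1)/2 × 1 = 259.55
  [1→2]: (519.1+387.6)/2 × 1 = 453.35
  [2→3.5]: (387.6+204.3)/2 × 1.5 = 443.925
  Sum = 1156.825 ng/mL·h
oral suspension tail: 204.3/0.444 = 460.135; AUC_ev,0→∞ = 1156.825 + 460.135 = 1616.96 ng/mL·h
F = (AUC_ev/D_ev)/(AUC_iv/D_iv) = (1616.96/125)/(1926.318/50) = 12.93568/38.52636 = 0.3358

F = 0.336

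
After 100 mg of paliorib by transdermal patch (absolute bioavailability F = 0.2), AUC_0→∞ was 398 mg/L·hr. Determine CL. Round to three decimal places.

CL = F × Dose / AUC_0→∞
   = 0.2 × 100 / 398 = 0.0502513 L/hr

CL = 0.050 L/hr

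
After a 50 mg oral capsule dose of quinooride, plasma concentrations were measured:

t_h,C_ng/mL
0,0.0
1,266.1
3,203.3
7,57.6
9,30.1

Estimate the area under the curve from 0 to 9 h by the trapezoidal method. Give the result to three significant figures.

Trapezoidal AUC_0→9:
  [0→1]: (0.0+266.1)/2 × 1 = 133.05
  [1→3]: (266.1+203.3)/2 × 2 = 469.4
  [3→7]: (203.3+57.6)/2 × 4 = 521.8
  [7→9]: (57.6+30.1)/2 × 2 = 87.7
  Sum = 1211.95 ng/mL·h

AUC = 1210 ng/mL·h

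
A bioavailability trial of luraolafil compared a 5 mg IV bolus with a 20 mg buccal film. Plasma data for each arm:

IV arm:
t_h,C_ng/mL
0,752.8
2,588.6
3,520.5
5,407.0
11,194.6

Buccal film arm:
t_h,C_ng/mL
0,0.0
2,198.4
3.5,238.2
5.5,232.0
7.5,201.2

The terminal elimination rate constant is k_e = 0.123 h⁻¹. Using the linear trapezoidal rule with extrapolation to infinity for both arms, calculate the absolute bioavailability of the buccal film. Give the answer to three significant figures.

Trapezoidal AUC_0→11 (IV):
  [0→2]: (752.8+588.6)/2 × 2 = 1341.4
  [2→3]: (588.6+520.5)/2 × 1 = 554.55
  [3→5]: (520.5+407.0)/2 × 2 = 927.5
  [5→11]: (407.0+194.6)/2 × 6 = 1804.8
  Sum = 4628.25 ng/mL·h
IV tail: 194.6/0.123 = 1582.114; AUC_iv,0→∞ = 4628.25 + 1582.114 = 6210.364 ng/mL·h
Trapezoidal AUC_0→7.5 (buccal film):
  [0→2]: (0.0+198.4)/2 × 2 = 198.4
  [2→3.5]: (198.4+238.2)/2 × 1.5 = 327.45
  [3.5→5.5]: (238.2+232.0)/2 × 2 = 470.2
  [5.5→7.5]: (232.0+201.2)/2 × 2 = 433.2
  Sum = 1429.25 ng/mL·h
buccal film tail: 201.2/0.123 = 1635.772; AUC_ev,0→∞ = 1429.25 + 1635.772 = 3065.022 ng/mL·h
F = (AUC_ev/D_ev)/(AUC_iv/D_iv) = (3065.022/20)/(6210.364/5) = 153.2511/1242.0728 = 0.1234

F = 0.123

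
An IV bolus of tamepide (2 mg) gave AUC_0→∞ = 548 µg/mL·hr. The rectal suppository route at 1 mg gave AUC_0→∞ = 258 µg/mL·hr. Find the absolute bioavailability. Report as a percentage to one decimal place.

F = (AUC_ev / D_ev) / (AUC_iv / D_iv)
  = (258/1) / (548/2)
  = 258 / 274 = 0.9416
  = 94.16%

F = 94.2%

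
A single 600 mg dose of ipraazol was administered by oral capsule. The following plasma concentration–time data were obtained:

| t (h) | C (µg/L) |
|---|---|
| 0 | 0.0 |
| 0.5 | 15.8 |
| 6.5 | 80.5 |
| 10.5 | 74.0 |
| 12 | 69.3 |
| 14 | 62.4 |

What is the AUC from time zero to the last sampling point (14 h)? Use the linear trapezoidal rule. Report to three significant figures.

AUC = 841 µg/L·h

Trapezoidal AUC_0→14:
  [0→0.5]: (0.0+15.8)/2 × 0.5 = 3.95
  [0.5→6.5]: (15.8+80.5)/2 × 6 = 288.9
  [6.5→10.5]: (80.5+74.0)/2 × 4 = 309.0
  [10.5→12]: (74.0+69.3)/2 × 1.5 = 107.475
  [12→14]: (69.3+62.4)/2 × 2 = 131.7
  Sum = 841.025 µg/L·h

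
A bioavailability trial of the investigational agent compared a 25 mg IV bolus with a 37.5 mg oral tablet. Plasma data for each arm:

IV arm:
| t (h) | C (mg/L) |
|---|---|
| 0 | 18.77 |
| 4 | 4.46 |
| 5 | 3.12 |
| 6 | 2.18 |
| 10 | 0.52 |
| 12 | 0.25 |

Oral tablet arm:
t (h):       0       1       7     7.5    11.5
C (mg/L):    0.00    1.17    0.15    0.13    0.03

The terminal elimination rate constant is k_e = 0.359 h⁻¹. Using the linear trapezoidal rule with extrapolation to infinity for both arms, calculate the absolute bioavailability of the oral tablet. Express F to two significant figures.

F = 0.056

Trapezoidal AUC_0→12 (IV):
  [0→4]: (18.77+4.46)/2 × 4 = 46.46
  [4→5]: (4.46+3.12)/2 × 1 = 3.79
  [5→6]: (3.12+2.18)/2 × 1 = 2.65
  [6→10]: (2.18+0.52)/2 × 4 = 5.4
  [10→12]: (0.52+0.25)/2 × 2 = 0.77
  Sum = 59.07 mg/L·h
IV tail: 0.25/0.359 = 0.696; AUC_iv,0→∞ = 59.07 + 0.696 = 59.766 mg/L·h
Trapezoidal AUC_0→11.5 (oral tablet):
  [0→1]: (0.00+1.17)/2 × 1 = 0.585
  [1→7]: (1.17+0.15)/2 × 6 = 3.96
  [7→7.5]: (0.15+0.13)/2 × 0.5 = 0.07
  [7.5→11.5]: (0.13+0.03)/2 × 4 = 0.32
  Sum = 4.935 mg/L·h
oral tablet tail: 0.03/0.359 = 0.084; AUC_ev,0→∞ = 4.935 + 0.084 = 5.019 mg/L·h
F = (AUC_ev/D_ev)/(AUC_iv/D_iv) = (5.019/37.5)/(59.766/25) = 0.13384/2.39064 = 0.0560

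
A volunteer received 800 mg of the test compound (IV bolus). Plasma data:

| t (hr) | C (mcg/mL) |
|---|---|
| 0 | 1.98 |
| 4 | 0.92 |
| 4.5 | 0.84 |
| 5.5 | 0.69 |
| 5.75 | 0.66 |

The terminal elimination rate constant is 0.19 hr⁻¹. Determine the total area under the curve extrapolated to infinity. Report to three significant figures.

AUC = 10.6 mcg/mL·hr

Trapezoidal AUC_0→5.75:
  [0→4]: (1.98+0.92)/2 × 4 = 5.8
  [4→4.5]: (0.92+0.84)/2 × 0.5 = 0.44
  [4.5→5.5]: (0.84+0.69)/2 × 1 = 0.765
  [5.5→5.75]: (0.69+0.66)/2 × 0.25 = 0.16875
  Sum = 7.17375 mcg/mL·hr
Extrapolated tail: C_last / k_e = 0.66 / 0.19 = 3.474
AUC_0→∞ = 7.17375 + 3.474 = 10.64775 mcg/mL·hr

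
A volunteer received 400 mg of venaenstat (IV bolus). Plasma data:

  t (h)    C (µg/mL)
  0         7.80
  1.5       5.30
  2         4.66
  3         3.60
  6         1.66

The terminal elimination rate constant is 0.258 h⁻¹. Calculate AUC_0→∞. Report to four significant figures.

AUC = 30.77 µg/mL·h

Trapezoidal AUC_0→6:
  [0→1.5]: (7.80+5.30)/2 × 1.5 = 9.825
  [1.5→2]: (5.30+4.66)/2 × 0.5 = 2.49
  [2→3]: (4.66+3.60)/2 × 1 = 4.13
  [3→6]: (3.60+1.66)/2 × 3 = 7.89
  Sum = 24.335 µg/mL·h
Extrapolated tail: C_last / k_e = 1.66 / 0.258 = 6.434
AUC_0→∞ = 24.335 + 6.434 = 30.769 µg/mL·h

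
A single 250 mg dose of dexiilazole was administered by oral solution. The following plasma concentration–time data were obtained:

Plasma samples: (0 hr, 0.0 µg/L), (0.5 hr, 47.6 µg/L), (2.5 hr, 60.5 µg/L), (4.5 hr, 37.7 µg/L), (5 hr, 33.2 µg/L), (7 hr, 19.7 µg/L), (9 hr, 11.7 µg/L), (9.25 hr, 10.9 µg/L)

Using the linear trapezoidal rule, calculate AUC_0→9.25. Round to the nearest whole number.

AUC = 323 µg/L·hr

Trapezoidal AUC_0→9.25:
  [0→0.5]: (0.0+47.6)/2 × 0.5 = 11.9
  [0.5→2.5]: (47.6+60.5)/2 × 2 = 108.1
  [2.5→4.5]: (60.5+37.7)/2 × 2 = 98.2
  [4.5→5]: (37.7+33.2)/2 × 0.5 = 17.725
  [5→7]: (33.2+19.7)/2 × 2 = 52.9
  [7→9]: (19.7+11.7)/2 × 2 = 31.4
  [9→9.25]: (11.7+10.9)/2 × 0.25 = 2.825
  Sum = 323.05 µg/L·hr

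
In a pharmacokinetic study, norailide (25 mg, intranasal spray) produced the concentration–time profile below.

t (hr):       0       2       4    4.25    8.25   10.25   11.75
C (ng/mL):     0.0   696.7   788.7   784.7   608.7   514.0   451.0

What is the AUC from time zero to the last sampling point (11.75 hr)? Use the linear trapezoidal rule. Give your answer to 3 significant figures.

AUC = 7010 ng/mL·hr

Trapezoidal AUC_0→11.75:
  [0→2]: (0.0+696.7)/2 × 2 = 696.7
  [2→4]: (696.7+788.7)/2 × 2 = 1485.4
  [4→4.25]: (788.7+784.7)/2 × 0.25 = 196.675
  [4.25→8.25]: (784.7+608.7)/2 × 4 = 2786.8
  [8.25→10.25]: (608.7+514.0)/2 × 2 = 1122.7
  [10.25→11.75]: (514.0+451.0)/2 × 1.5 = 723.75
  Sum = 7012.025 ng/mL·hr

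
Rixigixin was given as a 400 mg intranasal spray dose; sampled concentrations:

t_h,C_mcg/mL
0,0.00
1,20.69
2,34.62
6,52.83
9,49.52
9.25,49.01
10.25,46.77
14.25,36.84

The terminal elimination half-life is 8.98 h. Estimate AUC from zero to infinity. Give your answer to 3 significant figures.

Trapezoidal AUC_0→14.25:
  [0→1]: (0.00+20.69)/2 × 1 = 10.345
  [1→2]: (20.69+34.62)/2 × 1 = 27.655
  [2→6]: (34.62+52.83)/2 × 4 = 174.9
  [6→9]: (52.83+49.52)/2 × 3 = 153.525
  [9→9.25]: (49.52+49.01)/2 × 0.25 = 12.31625
  [9.25→10.25]: (49.01+46.77)/2 × 1 = 47.89
  [10.25→14.25]: (46.77+36.84)/2 × 4 = 167.22
  Sum = 593.85125 mcg/mL·h
k_e = ln2 / t½ = 0.693147 / 8.98 = 0.0772 h^-1
Extrapolated tail: C_last / k_e = 36.84 / 0.0772 = 477.202
AUC_0→∞ = 593.85125 + 477.202 = 1071.05325 mcg/mL·h

AUC = 1070 mcg/mL·h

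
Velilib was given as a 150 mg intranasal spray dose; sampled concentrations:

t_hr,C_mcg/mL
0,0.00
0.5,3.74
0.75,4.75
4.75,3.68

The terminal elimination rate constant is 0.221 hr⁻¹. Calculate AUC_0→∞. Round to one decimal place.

Trapezoidal AUC_0→4.75:
  [0→0.5]: (0.00+3.74)/2 × 0.5 = 0.935
  [0.5→0.75]: (3.74+4.75)/2 × 0.25 = 1.06125
  [0.75→4.75]: (4.75+3.68)/2 × 4 = 16.86
  Sum = 18.85625 mcg/mL·hr
Extrapolated tail: C_last / k_e = 3.68 / 0.221 = 16.652
AUC_0→∞ = 18.85625 + 16.652 = 35.50825 mcg/mL·hr

AUC = 35.5 mcg/mL·hr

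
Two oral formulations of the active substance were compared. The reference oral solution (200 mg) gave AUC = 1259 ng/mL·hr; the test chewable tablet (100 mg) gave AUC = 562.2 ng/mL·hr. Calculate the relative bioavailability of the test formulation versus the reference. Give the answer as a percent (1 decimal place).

F_rel = 89.3%

F_rel = (AUC_test/D_test) / (AUC_ref/D_ref)
      = (562.2/100) / (1259/200)
      = 5.622 / 6.295 = 0.8931 = 89.31%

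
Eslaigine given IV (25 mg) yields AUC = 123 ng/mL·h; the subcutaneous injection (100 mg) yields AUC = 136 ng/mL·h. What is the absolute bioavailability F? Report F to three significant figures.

F = (AUC_ev / D_ev) / (AUC_iv / D_iv)
  = (136/100) / (123/25)
  = 1.36 / 4.92 = 0.2764

F = 0.276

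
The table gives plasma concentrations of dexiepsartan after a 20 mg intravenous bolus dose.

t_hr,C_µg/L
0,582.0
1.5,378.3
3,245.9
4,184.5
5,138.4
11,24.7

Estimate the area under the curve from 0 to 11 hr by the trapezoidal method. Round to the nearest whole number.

Trapezoidal AUC_0→11:
  [0→1.5]: (582.0+378.3)/2 × 1.5 = 720.225
  [1.5→3]: (378.3+245.9)/2 × 1.5 = 468.15
  [3→4]: (245.9+184.5)/2 × 1 = 215.2
  [4→5]: (184.5+138.4)/2 × 1 = 161.45
  [5→11]: (138.4+24.7)/2 × 6 = 489.3
  Sum = 2054.325 µg/L·hr

AUC = 2054 µg/L·hr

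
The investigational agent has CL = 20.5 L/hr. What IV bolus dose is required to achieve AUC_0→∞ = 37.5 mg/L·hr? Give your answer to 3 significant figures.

Dose_iv = CL × AUC_0→∞
     = 20.5 × 37.5 = 768.75 mg

Dose = 769 mg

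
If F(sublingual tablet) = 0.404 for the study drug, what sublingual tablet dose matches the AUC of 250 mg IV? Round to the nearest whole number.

For equal systemic exposure: F × D_ev = D_iv
D_ev = D_iv / F = 250 / 0.404 = 618.812 mg

D_sublingual = 619 mg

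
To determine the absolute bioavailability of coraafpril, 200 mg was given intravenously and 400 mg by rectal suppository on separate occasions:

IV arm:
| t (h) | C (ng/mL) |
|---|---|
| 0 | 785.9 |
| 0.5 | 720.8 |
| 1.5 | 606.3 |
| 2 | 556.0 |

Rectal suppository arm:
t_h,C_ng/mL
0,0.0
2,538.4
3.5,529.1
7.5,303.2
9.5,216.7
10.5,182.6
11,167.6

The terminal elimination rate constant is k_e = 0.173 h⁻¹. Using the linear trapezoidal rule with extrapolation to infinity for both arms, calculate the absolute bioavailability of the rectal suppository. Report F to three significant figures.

F = 0.526

Trapezoidal AUC_0→2 (IV):
  [0→0.5]: (785.9+720.8)/2 × 0.5 = 376.675
  [0.5→1.5]: (720.8+606.3)/2 × 1 = 663.55
  [1.5→2]: (606.3+556.0)/2 × 0.5 = 290.575
  Sum = 1330.8 ng/mL·h
IV tail: 556.0/0.173 = 3213.873; AUC_iv,0→∞ = 1330.8 + 3213.873 = 4544.673 ng/mL·h
Trapezoidal AUC_0→11 (rectal suppository):
  [0→2]: (0.0+538.4)/2 × 2 = 538.4
  [2→3.5]: (538.4+529.1)/2 × 1.5 = 800.625
  [3.5→7.5]: (529.1+303.2)/2 × 4 = 1664.6
  [7.5→9.5]: (303.2+216.7)/2 × 2 = 519.9
  [9.5→10.5]: (216.7+182.6)/2 × 1 = 199.65
  [10.5→11]: (182.6+167.6)/2 × 0.5 = 87.55
  Sum = 3810.725 ng/mL·h
rectal suppository tail: 167.6/0.173 = 968.786; AUC_ev,0→∞ = 3810.725 + 968.786 = 4779.511 ng/mL·h
F = (AUC_ev/D_ev)/(AUC_iv/D_iv) = (4779.511/400)/(4544.673/200) = 11.9488/22.723365 = 0.5258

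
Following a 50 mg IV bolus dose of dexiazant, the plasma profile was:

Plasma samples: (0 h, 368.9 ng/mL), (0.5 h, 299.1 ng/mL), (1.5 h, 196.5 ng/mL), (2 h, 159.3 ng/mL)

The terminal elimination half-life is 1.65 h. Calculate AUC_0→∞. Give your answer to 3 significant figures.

AUC = 883 ng/mL·h

Trapezoidal AUC_0→2:
  [0→0.5]: (368.9+299.1)/2 × 0.5 = 167.0
  [0.5→1.5]: (299.1+196.5)/2 × 1 = 247.8
  [1.5→2]: (196.5+159.3)/2 × 0.5 = 88.95
  Sum = 503.75 ng/mL·h
k_e = ln2 / t½ = 0.693147 / 1.65 = 0.4201 h^-1
Extrapolated tail: C_last / k_e = 159.3 / 0.4201 = 379.195
AUC_0→∞ = 503.75 + 379.195 = 882.945 ng/mL·h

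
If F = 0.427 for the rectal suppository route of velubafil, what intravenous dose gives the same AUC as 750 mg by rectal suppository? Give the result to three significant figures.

Systemic exposure from an extravascular dose = F × D_ev, so the equivalent IV dose is F × D_ev.
D_iv = F × D_ev = 0.427 × 750 = 320.25 mg

D_iv = 320 mg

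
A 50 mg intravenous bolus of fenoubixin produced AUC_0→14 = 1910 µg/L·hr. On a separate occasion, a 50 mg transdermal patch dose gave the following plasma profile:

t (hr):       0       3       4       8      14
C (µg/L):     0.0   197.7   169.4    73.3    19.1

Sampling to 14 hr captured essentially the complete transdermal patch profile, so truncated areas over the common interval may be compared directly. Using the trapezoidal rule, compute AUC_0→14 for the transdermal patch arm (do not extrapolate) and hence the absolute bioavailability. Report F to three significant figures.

Trapezoidal AUC_0→14 (transdermal patch):
  [0→3]: (0.0+197.7)/2 × 3 = 296.55
  [3→4]: (197.7+169.4)/2 × 1 = 183.55
  [4→8]: (169.4+73.3)/2 × 4 = 485.4
  [8→14]: (73.3+19.1)/2 × 6 = 277.2
  Sum = 1242.7 µg/L·hr
F = (AUC_ev/D_ev)/(AUC_iv/D_iv) = (1242.7/50)/(1910/50) = 24.854/38.2 = 0.6506

F = 0.651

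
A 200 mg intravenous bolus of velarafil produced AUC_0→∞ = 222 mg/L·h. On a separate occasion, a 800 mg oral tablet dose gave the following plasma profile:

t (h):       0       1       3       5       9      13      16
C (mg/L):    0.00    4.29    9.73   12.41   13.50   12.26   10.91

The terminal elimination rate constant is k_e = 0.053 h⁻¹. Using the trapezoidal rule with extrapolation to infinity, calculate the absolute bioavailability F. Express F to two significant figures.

F = 0.43

Trapezoidal AUC_0→16 (oral tablet):
  [0→1]: (0.00+4.29)/2 × 1 = 2.145
  [1→3]: (4.29+9.73)/2 × 2 = 14.02
  [3→5]: (9.73+12.41)/2 × 2 = 22.14
  [5→9]: (12.41+13.50)/2 × 4 = 51.82
  [9→13]: (13.50+12.26)/2 × 4 = 51.52
  [13→16]: (12.26+10.91)/2 × 3 = 34.755
  Sum = 176.4 mg/L·h
Tail: C_last/k_e = 10.91/0.053 = 205.849
AUC_0→∞ (oral tablet) = 176.4 + 205.849 = 382.249 mg/L·h
F = (AUC_ev/D_ev)/(AUC_iv/D_iv) = (382.249/800)/(222/200) = 0.47781125/1.11 = 0.4305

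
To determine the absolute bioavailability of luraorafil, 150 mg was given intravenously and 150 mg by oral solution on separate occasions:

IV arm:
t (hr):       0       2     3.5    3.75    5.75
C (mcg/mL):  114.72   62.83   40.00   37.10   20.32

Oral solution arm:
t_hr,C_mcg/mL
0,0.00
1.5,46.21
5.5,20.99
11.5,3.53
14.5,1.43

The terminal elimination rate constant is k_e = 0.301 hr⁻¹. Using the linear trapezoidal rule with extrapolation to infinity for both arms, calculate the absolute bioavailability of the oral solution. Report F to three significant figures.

F = 0.655

Trapezoidal AUC_0→5.75 (IV):
  [0→2]: (114.72+62.83)/2 × 2 = 177.55
  [2→3.5]: (62.83+40.00)/2 × 1.5 = 77.1225
  [3.5→3.75]: (40.00+37.10)/2 × 0.25 = 9.6375
  [3.75→5.75]: (37.10+20.32)/2 × 2 = 57.42
  Sum = 321.73 mcg/mL·hr
IV tail: 20.32/0.301 = 67.508; AUC_iv,0→∞ = 321.73 + 67.508 = 389.238 mcg/mL·hr
Trapezoidal AUC_0→14.5 (oral solution):
  [0→1.5]: (0.00+46.21)/2 × 1.5 = 34.6575
  [1.5→5.5]: (46.21+20.99)/2 × 4 = 134.4
  [5.5→11.5]: (20.99+3.53)/2 × 6 = 73.56
  [11.5→14.5]: (3.53+1.43)/2 × 3 = 7.44
  Sum = 250.0575 mcg/mL·hr
oral solution tail: 1.43/0.301 = 4.751; AUC_ev,0→∞ = 250.0575 + 4.751 = 254.8085 mcg/mL·hr
F = (AUC_ev/D_ev)/(AUC_iv/D_iv) = (254.8085/150)/(389.238/150) = 1.69872/2.59492 = 0.6546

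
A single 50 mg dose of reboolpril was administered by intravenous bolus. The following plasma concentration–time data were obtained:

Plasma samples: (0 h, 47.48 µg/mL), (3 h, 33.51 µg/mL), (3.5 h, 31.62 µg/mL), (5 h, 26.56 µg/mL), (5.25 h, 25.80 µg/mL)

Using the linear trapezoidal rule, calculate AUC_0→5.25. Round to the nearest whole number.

AUC = 188 µg/mL·h

Trapezoidal AUC_0→5.25:
  [0→3]: (47.48+33.51)/2 × 3 = 121.485
  [3→3.5]: (33.51+31.62)/2 × 0.5 = 16.2825
  [3.5→5]: (31.62+26.56)/2 × 1.5 = 43.635
  [5→5.25]: (26.56+25.80)/2 × 0.25 = 6.545
  Sum = 187.9475 µg/mL·h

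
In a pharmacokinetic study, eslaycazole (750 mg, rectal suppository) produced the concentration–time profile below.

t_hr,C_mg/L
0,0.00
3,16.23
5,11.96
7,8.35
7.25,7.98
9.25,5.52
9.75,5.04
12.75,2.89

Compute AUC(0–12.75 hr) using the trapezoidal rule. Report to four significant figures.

AUC = 102.9 mg/L·hr

Trapezoidal AUC_0→12.75:
  [0→3]: (0.00+16.23)/2 × 3 = 24.345
  [3→5]: (16.23+11.96)/2 × 2 = 28.19
  [5→7]: (11.96+8.35)/2 × 2 = 20.31
  [7→7.25]: (8.35+7.98)/2 × 0.25 = 2.04125
  [7.25→9.25]: (7.98+5.52)/2 × 2 = 13.5
  [9.25→9.75]: (5.52+5.04)/2 × 0.5 = 2.64
  [9.75→12.75]: (5.04+2.89)/2 × 3 = 11.895
  Sum = 102.92125 mg/L·hr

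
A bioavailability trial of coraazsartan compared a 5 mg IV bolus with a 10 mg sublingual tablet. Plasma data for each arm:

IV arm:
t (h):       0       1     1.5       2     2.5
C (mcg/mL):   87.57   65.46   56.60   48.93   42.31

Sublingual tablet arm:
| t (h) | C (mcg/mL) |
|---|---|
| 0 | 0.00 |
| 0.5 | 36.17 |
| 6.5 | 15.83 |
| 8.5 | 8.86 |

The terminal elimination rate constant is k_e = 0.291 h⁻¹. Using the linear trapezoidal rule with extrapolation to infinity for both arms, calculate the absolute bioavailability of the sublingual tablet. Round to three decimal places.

F = 0.365

Trapezoidal AUC_0→2.5 (IV):
  [0→1]: (87.57+65.46)/2 × 1 = 76.515
  [1→1.5]: (65.46+56.60)/2 × 0.5 = 30.515
  [1.5→2]: (56.60+48.93)/2 × 0.5 = 26.3825
  [2→2.5]: (48.93+42.31)/2 × 0.5 = 22.81
  Sum = 156.2225 mcg/mL·h
IV tail: 42.31/0.291 = 145.395; AUC_iv,0→∞ = 156.2225 + 145.395 = 301.6175 mcg/mL·h
Trapezoidal AUC_0→8.5 (sublingual tablet):
  [0→0.5]: (0.00+36.17)/2 × 0.5 = 9.0425
  [0.5→6.5]: (36.17+15.83)/2 × 6 = 156.0
  [6.5→8.5]: (15.83+8.86)/2 × 2 = 24.69
  Sum = 189.7325 mcg/mL·h
sublingual tablet tail: 8.86/0.291 = 30.447; AUC_ev,0→∞ = 189.7325 + 30.447 = 220.1795 mcg/mL·h
F = (AUC_ev/D_ev)/(AUC_iv/D_iv) = (220.1795/10)/(301.6175/5) = 22.01795/60.3235 = 0.3650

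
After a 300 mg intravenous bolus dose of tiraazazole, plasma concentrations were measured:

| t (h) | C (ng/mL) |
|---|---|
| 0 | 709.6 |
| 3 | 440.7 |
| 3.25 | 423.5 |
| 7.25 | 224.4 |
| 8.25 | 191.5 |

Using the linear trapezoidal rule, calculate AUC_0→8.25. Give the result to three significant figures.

AUC = 3340 ng/mL·h

Trapezoidal AUC_0→8.25:
  [0→3]: (709.6+440.7)/2 × 3 = 1725.45
  [3→3.25]: (440.7+423.5)/2 × 0.25 = 108.025
  [3.25→7.25]: (423.5+224.4)/2 × 4 = 1295.8
  [7.25→8.25]: (224.4+191.5)/2 × 1 = 207.95
  Sum = 3337.225 ng/mL·h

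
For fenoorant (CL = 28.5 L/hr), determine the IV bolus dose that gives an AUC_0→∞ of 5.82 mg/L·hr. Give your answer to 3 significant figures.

Dose = 166 mg

Dose_iv = CL × AUC_0→∞
     = 28.5 × 5.82 = 165.87 mg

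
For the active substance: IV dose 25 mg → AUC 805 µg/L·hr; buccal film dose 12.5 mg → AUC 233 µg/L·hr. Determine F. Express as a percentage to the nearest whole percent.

F = (AUC_ev / D_ev) / (AUC_iv / D_iv)
  = (233/12.5) / (805/25)
  = 18.64 / 32.2 = 0.5789
  = 57.89%

F = 58%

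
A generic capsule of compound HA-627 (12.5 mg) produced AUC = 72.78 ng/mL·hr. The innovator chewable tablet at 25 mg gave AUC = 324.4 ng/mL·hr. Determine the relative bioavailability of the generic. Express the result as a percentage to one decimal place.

F_rel = 44.9%

F_rel = (AUC_test/D_test) / (AUC_ref/D_ref)
      = (72.78/12.5) / (324.4/25)
      = 5.8224 / 12.976 = 0.4487 = 44.87%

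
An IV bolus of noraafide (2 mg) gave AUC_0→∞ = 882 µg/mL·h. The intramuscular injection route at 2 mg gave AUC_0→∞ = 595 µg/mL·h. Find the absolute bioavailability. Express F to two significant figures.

F = (AUC_ev / D_ev) / (AUC_iv / D_iv)
  = (595/2) / (882/2)
  = 297.5 / 441 = 0.6746

F = 0.67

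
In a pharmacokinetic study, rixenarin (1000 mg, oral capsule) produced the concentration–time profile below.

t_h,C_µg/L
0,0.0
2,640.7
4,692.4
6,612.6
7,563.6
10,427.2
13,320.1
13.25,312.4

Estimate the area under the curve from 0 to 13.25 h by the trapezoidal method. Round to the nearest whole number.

Trapezoidal AUC_0→13.25:
  [0→2]: (0.0+640.7)/2 × 2 = 640.7
  [2→4]: (640.7+692.4)/2 × 2 = 1333.1
  [4→6]: (692.4+612.6)/2 × 2 = 1305.0
  [6→7]: (612.6+563.6)/2 × 1 = 588.1
  [7→10]: (563.6+427.2)/2 × 3 = 1486.2
  [10→13]: (427.2+320.1)/2 × 3 = 1120.95
  [13→13.25]: (320.1+312.4)/2 × 0.25 = 79.0625
  Sum = 6553.1125 µg/L·h

AUC = 6553 µg/L·h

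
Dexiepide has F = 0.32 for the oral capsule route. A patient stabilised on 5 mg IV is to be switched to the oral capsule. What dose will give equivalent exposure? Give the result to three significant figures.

D_oral = 15.6 mg

For equal systemic exposure: F × D_ev = D_iv
D_ev = D_iv / F = 5 / 0.32 = 15.625 mg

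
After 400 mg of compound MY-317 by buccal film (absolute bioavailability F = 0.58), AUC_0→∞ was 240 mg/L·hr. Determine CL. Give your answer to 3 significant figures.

CL = 0.967 L/hr

CL = F × Dose / AUC_0→∞
   = 0.58 × 400 / 240 = 0.966667 L/hr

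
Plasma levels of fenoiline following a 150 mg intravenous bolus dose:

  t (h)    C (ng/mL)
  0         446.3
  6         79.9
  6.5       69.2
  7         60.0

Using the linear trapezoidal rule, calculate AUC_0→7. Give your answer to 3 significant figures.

AUC = 1650 ng/mL·h

Trapezoidal AUC_0→7:
  [0→6]: (446.3+79.9)/2 × 6 = 1578.6
  [6→6.5]: (79.9+69.2)/2 × 0.5 = 37.275
  [6.5→7]: (69.2+60.0)/2 × 0.5 = 32.3
  Sum = 1648.175 ng/mL·h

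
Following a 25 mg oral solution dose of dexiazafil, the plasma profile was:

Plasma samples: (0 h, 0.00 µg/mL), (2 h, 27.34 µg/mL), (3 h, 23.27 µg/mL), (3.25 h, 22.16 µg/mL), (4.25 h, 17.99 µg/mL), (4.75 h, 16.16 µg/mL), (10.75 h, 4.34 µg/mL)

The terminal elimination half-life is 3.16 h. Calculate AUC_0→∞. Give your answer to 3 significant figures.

Trapezoidal AUC_0→10.75:
  [0→2]: (0.00+27.34)/2 × 2 = 27.34
  [2→3]: (27.34+23.27)/2 × 1 = 25.305
  [3→3.25]: (23.27+22.16)/2 × 0.25 = 5.67875
  [3.25→4.25]: (22.16+17.99)/2 × 1 = 20.075
  [4.25→4.75]: (17.99+16.16)/2 × 0.5 = 8.5375
  [4.75→10.75]: (16.16+4.34)/2 × 6 = 61.5
  Sum = 148.43625 µg/mL·h
k_e = ln2 / t½ = 0.693147 / 3.16 = 0.2194 h^-1
Extrapolated tail: C_last / k_e = 4.34 / 0.2194 = 19.781
AUC_0→∞ = 148.43625 + 19.781 = 168.21725 µg/mL·h

AUC = 168 µg/mL·h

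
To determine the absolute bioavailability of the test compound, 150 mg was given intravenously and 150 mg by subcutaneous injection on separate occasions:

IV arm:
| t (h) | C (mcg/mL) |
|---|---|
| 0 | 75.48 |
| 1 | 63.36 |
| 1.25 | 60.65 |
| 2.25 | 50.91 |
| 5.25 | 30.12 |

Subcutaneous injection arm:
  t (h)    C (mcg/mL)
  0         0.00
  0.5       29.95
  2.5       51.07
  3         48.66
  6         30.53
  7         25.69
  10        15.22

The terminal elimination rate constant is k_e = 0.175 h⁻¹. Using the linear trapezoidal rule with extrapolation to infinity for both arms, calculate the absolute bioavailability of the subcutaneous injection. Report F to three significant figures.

Trapezoidal AUC_0→5.25 (IV):
  [0→1]: (75.48+63.36)/2 × 1 = 69.42
  [1→1.25]: (63.36+60.65)/2 × 0.25 = 15.50125
  [1.25→2.25]: (60.65+50.91)/2 × 1 = 55.78
  [2.25→5.25]: (50.91+30.12)/2 × 3 = 121.545
  Sum = 262.24625 mcg/mL·h
IV tail: 30.12/0.175 = 172.114; AUC_iv,0→∞ = 262.24625 + 172.114 = 434.36025 mcg/mL·h
Trapezoidal AUC_0→10 (subcutaneous injection):
  [0→0.5]: (0.00+29.95)/2 × 0.5 = 7.4875
  [0.5→2.5]: (29.95+51.07)/2 × 2 = 81.02
  [2.5→3]: (51.07+48.66)/2 × 0.5 = 24.9325
  [3→6]: (48.66+30.53)/2 × 3 = 118.785
  [6→7]: (30.53+25.69)/2 × 1 = 28.11
  [7→10]: (25.69+15.22)/2 × 3 = 61.365
  Sum = 321.7 mcg/mL·h
subcutaneous injection tail: 15.22/0.175 = 86.971; AUC_ev,0→∞ = 321.7 + 86.971 = 408.671 mcg/mL·h
F = (AUC_ev/D_ev)/(AUC_iv/D_iv) = (408.671/150)/(434.36025/150) = 2.72447/2.895735 = 0.9409

F = 0.941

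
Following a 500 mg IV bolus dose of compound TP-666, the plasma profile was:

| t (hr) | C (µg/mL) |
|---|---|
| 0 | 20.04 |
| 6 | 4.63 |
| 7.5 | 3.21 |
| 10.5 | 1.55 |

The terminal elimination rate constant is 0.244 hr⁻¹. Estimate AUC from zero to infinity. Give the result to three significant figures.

AUC = 93.4 µg/mL·hr

Trapezoidal AUC_0→10.5:
  [0→6]: (20.04+4.63)/2 × 6 = 74.01
  [6→7.5]: (4.63+3.21)/2 × 1.5 = 5.88
  [7.5→10.5]: (3.21+1.55)/2 × 3 = 7.14
  Sum = 87.03 µg/mL·hr
Extrapolated tail: C_last / k_e = 1.55 / 0.244 = 6.352
AUC_0→∞ = 87.03 + 6.352 = 93.382 µg/mL·hr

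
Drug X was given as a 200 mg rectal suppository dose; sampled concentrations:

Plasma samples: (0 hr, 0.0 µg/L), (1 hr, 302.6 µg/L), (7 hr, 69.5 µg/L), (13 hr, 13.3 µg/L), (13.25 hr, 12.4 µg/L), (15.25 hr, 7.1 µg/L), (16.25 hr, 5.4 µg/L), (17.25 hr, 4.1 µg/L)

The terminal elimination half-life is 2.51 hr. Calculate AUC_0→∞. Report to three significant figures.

Trapezoidal AUC_0→17.25:
  [0→1]: (0.0+302.6)/2 × 1 = 151.3
  [1→7]: (302.6+69.5)/2 × 6 = 1116.3
  [7→13]: (69.5+13.3)/2 × 6 = 248.4
  [13→13.25]: (13.3+12.4)/2 × 0.25 = 3.2125
  [13.25→15.25]: (12.4+7.1)/2 × 2 = 19.5
  [15.25→16.25]: (7.1+5.4)/2 × 1 = 6.25
  [16.25→17.25]: (5.4+4.1)/2 × 1 = 4.75
  Sum = 1549.7125 µg/L·hr
k_e = ln2 / t½ = 0.693147 / 2.51 = 0.2762 hr^-1
Extrapolated tail: C_last / k_e = 4.1 / 0.2762 = 14.844
AUC_0→∞ = 1549.7125 + 14.844 = 1564.5565 µg/L·hr

AUC = 1560 µg/L·hr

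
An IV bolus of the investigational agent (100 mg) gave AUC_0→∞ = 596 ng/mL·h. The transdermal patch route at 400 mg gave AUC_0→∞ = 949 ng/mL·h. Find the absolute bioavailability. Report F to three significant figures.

F = 0.398

F = (AUC_ev / D_ev) / (AUC_iv / D_iv)
  = (949/400) / (596/100)
  = 2.3725 / 5.96 = 0.3981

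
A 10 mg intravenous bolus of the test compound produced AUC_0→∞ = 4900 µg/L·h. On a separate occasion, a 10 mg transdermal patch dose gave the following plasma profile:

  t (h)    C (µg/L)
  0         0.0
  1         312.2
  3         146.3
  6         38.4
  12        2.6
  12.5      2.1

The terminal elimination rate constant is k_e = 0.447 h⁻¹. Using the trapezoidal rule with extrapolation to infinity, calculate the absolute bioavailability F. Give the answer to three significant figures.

F = 0.208

Trapezoidal AUC_0→12.5 (transdermal patch):
  [0→1]: (0.0+312.2)/2 × 1 = 156.1
  [1→3]: (312.2+146.3)/2 × 2 = 458.5
  [3→6]: (146.3+38.4)/2 × 3 = 277.05
  [6→12]: (38.4+2.6)/2 × 6 = 123.0
  [12→12.5]: (2.6+2.1)/2 × 0.5 = 1.175
  Sum = 1015.825 µg/L·h
Tail: C_last/k_e = 2.1/0.447 = 4.698
AUC_0→∞ (transdermal patch) = 1015.825 + 4.698 = 1020.523 µg/L·h
F = (AUC_ev/D_ev)/(AUC_iv/D_iv) = (1020.523/10)/(4900/10) = 102.0523/490 = 0.2083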